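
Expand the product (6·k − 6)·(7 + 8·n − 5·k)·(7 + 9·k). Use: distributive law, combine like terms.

126·k + 438·k^2 − 96·k·n + 432·k^2·n − 270·k^3 − 294 − 336·n

(6·k − 6)·(7 + 8·n − 5·k)·(7 + 9·k)
= (42·k + 48·k·n − 30·k^2 − 42 − 48·n + 30·k)·(7 + 9·k)    [distributive law]
= (72·k + 48·k·n − 30·k^2 − 42 − 48·n)·(7 + 9·k)    [combine like terms]
= 504·k + 648·k^2 + 336·k·n + 432·k^2·n − 210·k^2 − 270·k^3 − 294 − 378·k − 336·n − 432·k·n    [distributive law]
= 126·k + 438·k^2 − 96·k·n + 432·k^2·n − 270·k^3 − 294 − 336·n    [combine like terms]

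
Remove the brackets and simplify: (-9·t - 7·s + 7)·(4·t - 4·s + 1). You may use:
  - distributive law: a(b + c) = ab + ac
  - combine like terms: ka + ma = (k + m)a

(-9·t - 7·s + 7)·(4·t - 4·s + 1)
= -36·t^2 + 36·s·t - 9·t - 28·s·t + 28·s^2 - 7·s + 28·t - 28·s + 7    [distributive law]
= -36·t^2 + 8·s·t + 19·t + 28·s^2 - 35·s + 7    [combine like terms]

-36·t^2 + 8·s·t + 19·t + 28·s^2 - 35·s + 7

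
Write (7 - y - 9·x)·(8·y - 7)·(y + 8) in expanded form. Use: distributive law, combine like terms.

-y² + 455·y - 392 - 8·y³ - 72·x·y² - 513·x·y + 504·x

(7 - y - 9·x)·(8·y - 7)·(y + 8)
= (56·y - 49 - 8·y² + 7·y - 72·x·y + 63·x)·(y + 8)    [distributive law]
= (63·y - 49 - 8·y² - 72·x·y + 63·x)·(y + 8)    [combine like terms]
= 63·y² + 504·y - 49·y - 392 - 8·y³ - 64·y² - 72·x·y² - 576·x·y + 63·x·y + 504·x    [distributive law]
= -y² + 455·y - 392 - 8·y³ - 72·x·y² - 513·x·y + 504·x    [combine like terms]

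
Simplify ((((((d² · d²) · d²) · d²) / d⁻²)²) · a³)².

a⁶·d⁴⁰

((((((d² · d²) · d²) · d²) / d⁻²)²) · a³)²
= ((((((d² · d²) · d²) · d²) / d⁻²)²)²) · ((a³)²)    [power of a product]
= (((((d² · d²) · d²) · d²) / d⁻²)⁴) · ((a³)²)    [power of a power]
= (((((d² · d²) · d²) · d²)⁴) / ((d⁻²)⁴)) · ((a³)²)    [power of a quotient]
= (((((d² · d²) · d²)⁴) · ((d²)⁴)) / ((d⁻²)⁴)) · ((a³)²)    [power of a product]
= (((((d² · d²)⁴) · ((d²)⁴)) · ((d²)⁴)) / ((d⁻²)⁴)) · ((a³)²)    [power of a product]
= ((((((d²)⁴) · ((d²)⁴)) · ((d²)⁴)) · ((d²)⁴)) / ((d⁻²)⁴)) · ((a³)²)    [power of a product]
= ((((d⁸ · ((d²)⁴)) · ((d²)⁴)) · ((d²)⁴)) / ((d⁻²)⁴)) · ((a³)²)    [power of a power]
= ((((d⁸ · d⁸) · ((d²)⁴)) · ((d²)⁴)) / ((d⁻²)⁴)) · ((a³)²)    [power of a power]
= (((d¹⁶ · ((d²)⁴)) · ((d²)⁴)) / ((d⁻²)⁴)) · ((a³)²)    [product of powers]
= (((d¹⁶ · d⁸) · ((d²)⁴)) / ((d⁻²)⁴)) · ((a³)²)    [power of a power]
= ((d²⁴ · ((d²)⁴)) / ((d⁻²)⁴)) · ((a³)²)    [product of powers]
= ((d²⁴ · d⁸) / ((d⁻²)⁴)) · ((a³)²)    [power of a power]
= (d³² / ((d⁻²)⁴)) · ((a³)²)    [product of powers]
= (d³² / d⁻⁸) · ((a³)²)    [power of a power]
= d⁴⁰ · ((a³)²)    [quotient of powers]
= d⁴⁰ · a⁶    [power of a power]
= a⁶·d⁴⁰    [rearrange]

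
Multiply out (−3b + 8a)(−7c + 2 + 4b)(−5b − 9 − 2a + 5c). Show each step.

(−3b + 8a)(−7c + 2 + 4b)(−5b − 9 − 2a + 5c)
= (21bc − 6b − 12b² − 56ac + 16a + 32ab)(−5b − 9 − 2a + 5c)    [distributive law]
= −105b²c − 189bc − 42abc + 105bc² + 30b² + 54b + 12ab − 30bc + 60b³ + 108b² + 24ab² − 60b²c + 280abc + 504ac + 112a²c − 280ac² − 80ab − 144a − 32a² + 80ac − 160ab² − 288ab − 64a²b + 160abc    [distributive law]
= −165b²c − 219bc + 398abc + 105bc² + 138b² + 54b − 356ab + 60b³ − 136ab² + 584ac + 112a²c − 280ac² − 144a − 32a² − 64a²b    [combine like terms]

−165b²c − 219bc + 398abc + 105bc² + 138b² + 54b − 356ab + 60b³ − 136ab² + 584ac + 112a²c − 280ac² − 144a − 32a² − 64a²b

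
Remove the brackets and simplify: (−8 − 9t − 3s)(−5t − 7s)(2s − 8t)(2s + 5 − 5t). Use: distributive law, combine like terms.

(−8 − 9t − 3s)(−5t − 7s)(2s − 8t)(2s + 5 − 5t)
= (40t + 56s + 45t² + 63st + 15st + 21s²)(2s − 8t)(2s + 5 − 5t)    [distributive law]
= (40t + 56s + 45t² + 78st + 21s²)(2s − 8t)(2s + 5 − 5t)    [combine like terms]
= (80st − 320t² + 112s² − 448st + 90st² − 360t³ + 156s²t − 624st² + 42s³ − 168s²t)(2s + 5 − 5t)    [distributive law]
= (−368st − 320t² + 112s² − 534st² − 360t³ − 12s²t + 42s³)(2s + 5 − 5t)    [combine like terms]
= −736s²t − 1840st + 1840st² − 640st² − 1600t² + 1600t³ + 224s³ + 560s² − 560s²t − 1068s²t² − 2670st² + 2670st³ − 720st³ − 1800t³ + 1800t⁴ − 24s³t − 60s²t + 60s²t² + 84s⁴ + 210s³ − 210s³t    [distributive law]
= −1356s²t − 1840st − 1470st² − 1600t² − 200t³ + 434s³ + 560s² − 1008s²t² + 1950st³ + 1800t⁴ − 234s³t + 84s⁴    [combine like terms]

−1356s²t − 1840st − 1470st² − 1600t² − 200t³ + 434s³ + 560s² − 1008s²t² + 1950st³ + 1800t⁴ − 234s³t + 84s⁴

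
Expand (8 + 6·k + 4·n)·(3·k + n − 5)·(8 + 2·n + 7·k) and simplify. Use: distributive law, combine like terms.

(8 + 6·k + 4·n)·(3·k + n − 5)·(8 + 2·n + 7·k)
= (24·k + 8·n − 40 + 18·k² + 6·k·n − 30·k + 12·k·n + 4·n² − 20·n)·(8 + 2·n + 7·k)    [distributive law]
= (−6·k − 12·n − 40 + 18·k² + 18·k·n + 4·n²)·(8 + 2·n + 7·k)    [combine like terms]
= −48·k − 12·k·n − 42·k² − 96·n − 24·n² − 84·k·n − 320 − 80·n − 280·k + 144·k² + 36·k²·n + 126·k³ + 144·k·n + 36·k·n² + 126·k²·n + 32·n² + 8·n³ + 28·k·n²    [distributive law]
= −328·k + 48·k·n + 102·k² − 176·n + 8·n² − 320 + 162·k²·n + 126·k³ + 64·k·n² + 8·n³    [combine like terms]

−328·k + 48·k·n + 102·k² − 176·n + 8·n² − 320 + 162·k²·n + 126·k³ + 64·k·n² + 8·n³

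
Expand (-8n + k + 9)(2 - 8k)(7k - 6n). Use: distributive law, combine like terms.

308kn + 96n^2 + 496k^2n - 384kn^2 - 490k^2 - 56k^3 + 126k - 108n

(-8n + k + 9)(2 - 8k)(7k - 6n)
= (-16n + 64kn + 2k - 8k^2 + 18 - 72k)(7k - 6n)    [distributive law]
= (-16n + 64kn - 70k - 8k^2 + 18)(7k - 6n)    [combine like terms]
= -112kn + 96n^2 + 448k^2n - 384kn^2 - 490k^2 + 420kn - 56k^3 + 48k^2n + 126k - 108n    [distributive law]
= 308kn + 96n^2 + 496k^2n - 384kn^2 - 490k^2 - 56k^3 + 126k - 108n    [combine like terms]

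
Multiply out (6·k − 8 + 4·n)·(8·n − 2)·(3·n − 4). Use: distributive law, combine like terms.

144·k·n² − 228·k·n + 48·k − 344·n² + 336·n − 64 + 96·n³

(6·k − 8 + 4·n)·(8·n − 2)·(3·n − 4)
= (48·k·n − 12·k − 64·n + 16 + 32·n² − 8·n)·(3·n − 4)    [distributive law]
= (48·k·n − 12·k − 72·n + 16 + 32·n²)·(3·n − 4)    [combine like terms]
= 144·k·n² − 192·k·n − 36·k·n + 48·k − 216·n² + 288·n + 48·n − 64 + 96·n³ − 128·n²    [distributive law]
= 144·k·n² − 228·k·n + 48·k − 344·n² + 336·n − 64 + 96·n³    [combine like terms]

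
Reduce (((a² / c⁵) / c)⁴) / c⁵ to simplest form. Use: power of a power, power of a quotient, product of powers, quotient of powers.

(((a² / c⁵) / c)⁴) / c⁵
= (((a² / c⁵)⁴) / (c⁴)) / c⁵    [power of a quotient]
= ((((a²)⁴) / ((c⁵)⁴)) / (c⁴)) / c⁵    [power of a quotient]
= ((a⁸ / ((c⁵)⁴)) / (c⁴)) / c⁵    [power of a power]
= ((a⁸ / c²⁰) / (c⁴)) / c⁵    [power of a power]
= a⁸c⁻²⁹    [quotient of powers; product of powers]

a⁸c⁻²⁹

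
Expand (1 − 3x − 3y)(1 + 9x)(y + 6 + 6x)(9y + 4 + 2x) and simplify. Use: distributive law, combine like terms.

(1 − 3x − 3y)(1 + 9x)(y + 6 + 6x)(9y + 4 + 2x)
= (1 + 9x − 3x − 27x^2 − 3y − 27xy)(y + 6 + 6x)(9y + 4 + 2x)    [distributive law]
= (1 + 6x − 27x^2 − 3y − 27xy)(y + 6 + 6x)(9y + 4 + 2x)    [combine like terms]
= (y + 6 + 6x + 6xy + 36x + 36x^2 − 27x^2y − 162x^2 − 162x^3 − 3y^2 − 18y − 18xy − 27xy^2 − 162xy − 162x^2y)(9y + 4 + 2x)    [distributive law]
= (−17y + 6 + 42x − 174xy − 126x^2 − 189x^2y − 162x^3 − 3y^2 − 27xy^2)(9y + 4 + 2x)    [combine like terms]
= −153y^2 − 68y − 34xy + 54y + 24 + 12x + 378xy + 168x + 84x^2 − 1566xy^2 − 696xy − 348x^2y − 1134x^2y − 504x^2 − 252x^3 − 1701x^2y^2 − 756x^2y − 378x^3y − 1458x^3y − 648x^3 − 324x^4 − 27y^3 − 12y^2 − 6xy^2 − 243xy^3 − 108xy^2 − 54x^2y^2    [distributive law]
= −165y^2 − 14y − 352xy + 24 + 180x − 420x^2 − 1680xy^2 − 2238x^2y − 900x^3 − 1755x^2y^2 − 1836x^3y − 324x^4 − 27y^3 − 243xy^3    [combine like terms]

−165y^2 − 14y − 352xy + 24 + 180x − 420x^2 − 1680xy^2 − 2238x^2y − 900x^3 − 1755x^2y^2 − 1836x^3y − 324x^4 − 27y^3 − 243xy^3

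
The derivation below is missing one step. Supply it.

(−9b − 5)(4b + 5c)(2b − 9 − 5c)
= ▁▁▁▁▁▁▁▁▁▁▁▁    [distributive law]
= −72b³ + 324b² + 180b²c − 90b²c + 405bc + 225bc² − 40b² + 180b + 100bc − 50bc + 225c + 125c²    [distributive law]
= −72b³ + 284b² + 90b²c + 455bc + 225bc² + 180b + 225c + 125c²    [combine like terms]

Applying distributive law to the line above:

(−36b² − 45bc − 20b − 25c)(2b − 9 − 5c)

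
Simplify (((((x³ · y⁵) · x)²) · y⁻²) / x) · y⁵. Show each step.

(((((x³ · y⁵) · x)²) · y⁻²) / x) · y⁵
= (((((x³ · y⁵)²) · (x²)) · y⁻²) / x) · y⁵    [power of a product]
= ((((((x³)²) · ((y⁵)²)) · (x²)) · y⁻²) / x) · y⁵    [power of a product]
= ((((x⁶ · ((y⁵)²)) · (x²)) · y⁻²) / x) · y⁵    [power of a power]
= ((((x⁶ · y¹⁰) · (x²)) · y⁻²) / x) · y⁵    [power of a power]
= x⁷y¹³    [quotient of powers; product of powers]

x⁷y¹³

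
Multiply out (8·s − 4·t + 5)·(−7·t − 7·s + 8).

−28·s·t − 56·s² + 29·s + 28·t² − 67·t + 40

(8·s − 4·t + 5)·(−7·t − 7·s + 8)
= −56·s·t − 56·s² + 64·s + 28·t² + 28·s·t − 32·t − 35·t − 35·s + 40    [distributive law]
= −28·s·t − 56·s² + 29·s + 28·t² − 67·t + 40    [combine like terms]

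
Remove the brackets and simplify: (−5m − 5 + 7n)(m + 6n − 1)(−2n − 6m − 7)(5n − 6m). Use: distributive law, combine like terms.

1976m^2n^2 − 738m^3n − 180m^4 − 2123m^2n − 210m^3 − 526mn^3 + 3235mn^2 − 1100n^3 + 1245n^2 − 1644mn + 180m^2 − 175n + 210m − 420n^4

(−5m − 5 + 7n)(m + 6n − 1)(−2n − 6m − 7)(5n − 6m)
= (−5m^2 − 30mn + 5m − 5m − 30n + 5 + 7mn + 42n^2 − 7n)(−2n − 6m − 7)(5n − 6m)    [distributive law]
= (−5m^2 − 23mn − 37n + 5 + 42n^2)(−2n − 6m − 7)(5n − 6m)    [combine like terms]
= (10m^2n + 30m^3 + 35m^2 + 46mn^2 + 138m^2n + 161mn + 74n^2 + 222mn + 259n − 10n − 30m − 35 − 84n^3 − 252mn^2 − 294n^2)(5n − 6m)    [distributive law]
= (148m^2n + 30m^3 + 35m^2 − 206mn^2 + 383mn − 220n^2 + 249n − 30m − 35 − 84n^3)(5n − 6m)    [combine like terms]
= 740m^2n^2 − 888m^3n + 150m^3n − 180m^4 + 175m^2n − 210m^3 − 1030mn^3 + 1236m^2n^2 + 1915mn^2 − 2298m^2n − 1100n^3 + 1320mn^2 + 1245n^2 − 1494mn − 150mn + 180m^2 − 175n + 210m − 420n^4 + 504mn^3    [distributive law]
= 1976m^2n^2 − 738m^3n − 180m^4 − 2123m^2n − 210m^3 − 526mn^3 + 3235mn^2 − 1100n^3 + 1245n^2 − 1644mn + 180m^2 − 175n + 210m − 420n^4    [combine like terms]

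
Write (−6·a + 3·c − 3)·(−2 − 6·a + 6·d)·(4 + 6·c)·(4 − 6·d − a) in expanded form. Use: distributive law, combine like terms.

(−6·a + 3·c − 3)·(−2 − 6·a + 6·d)·(4 + 6·c)·(4 − 6·d − a)
= (12·a + 36·a^2 − 36·a·d − 6·c − 18·a·c + 18·c·d + 6 + 18·a − 18·d)·(4 + 6·c)·(4 − 6·d − a)    [distributive law]
= (30·a + 36·a^2 − 36·a·d − 6·c − 18·a·c + 18·c·d + 6 − 18·d)·(4 + 6·c)·(4 − 6·d − a)    [combine like terms]
= (120·a + 180·a·c + 144·a^2 + 216·a^2·c − 144·a·d − 216·a·c·d − 24·c − 36·c^2 − 72·a·c − 108·a·c^2 + 72·c·d + 108·c^2·d + 24 + 36·c − 72·d − 108·c·d)·(4 − 6·d − a)    [distributive law]
= (120·a + 108·a·c + 144·a^2 + 216·a^2·c − 144·a·d − 216·a·c·d + 12·c − 36·c^2 − 108·a·c^2 − 36·c·d + 108·c^2·d + 24 − 72·d)·(4 − 6·d − a)    [combine like terms]
= 480·a − 720·a·d − 120·a^2 + 432·a·c − 648·a·c·d − 108·a^2·c + 576·a^2 − 864·a^2·d − 144·a^3 + 864·a^2·c − 1296·a^2·c·d − 216·a^3·c − 576·a·d + 864·a·d^2 + 144·a^2·d − 864·a·c·d + 1296·a·c·d^2 + 216·a^2·c·d + 48·c − 72·c·d − 12·a·c − 144·c^2 + 216·c^2·d + 36·a·c^2 − 432·a·c^2 + 648·a·c^2·d + 108·a^2·c^2 − 144·c·d + 216·c·d^2 + 36·a·c·d + 432·c^2·d − 648·c^2·d^2 − 108·a·c^2·d + 96 − 144·d − 24·a − 288·d + 432·d^2 + 72·a·d    [distributive law]
= 456·a − 1224·a·d + 456·a^2 + 420·a·c − 1476·a·c·d + 756·a^2·c − 720·a^2·d − 144·a^3 − 1080·a^2·c·d − 216·a^3·c + 864·a·d^2 + 1296·a·c·d^2 + 48·c − 216·c·d − 144·c^2 + 648·c^2·d − 396·a·c^2 + 540·a·c^2·d + 108·a^2·c^2 + 216·c·d^2 − 648·c^2·d^2 + 96 − 432·d + 432·d^2    [combine like terms]

456·a − 1224·a·d + 456·a^2 + 420·a·c − 1476·a·c·d + 756·a^2·c − 720·a^2·d − 144·a^3 − 1080·a^2·c·d − 216·a^3·c + 864·a·d^2 + 1296·a·c·d^2 + 48·c − 216·c·d − 144·c^2 + 648·c^2·d − 396·a·c^2 + 540·a·c^2·d + 108·a^2·c^2 + 216·c·d^2 − 648·c^2·d^2 + 96 − 432·d + 432·d^2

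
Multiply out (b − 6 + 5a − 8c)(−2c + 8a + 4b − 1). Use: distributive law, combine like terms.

−34bc + 28ab + 4b^2 − 25b + 20c − 53a + 6 − 74ac + 40a^2 + 16c^2

(b − 6 + 5a − 8c)(−2c + 8a + 4b − 1)
= −2bc + 8ab + 4b^2 − b + 12c − 48a − 24b + 6 − 10ac + 40a^2 + 20ab − 5a + 16c^2 − 64ac − 32bc + 8c    [distributive law]
= −34bc + 28ab + 4b^2 − 25b + 20c − 53a + 6 − 74ac + 40a^2 + 16c^2    [combine like terms]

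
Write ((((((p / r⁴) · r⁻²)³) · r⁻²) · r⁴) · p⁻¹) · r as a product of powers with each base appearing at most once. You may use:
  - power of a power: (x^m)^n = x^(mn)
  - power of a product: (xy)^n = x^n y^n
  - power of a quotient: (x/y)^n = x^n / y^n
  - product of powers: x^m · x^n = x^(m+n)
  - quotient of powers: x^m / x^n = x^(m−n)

p²·r⁻¹⁵

((((((p / r⁴) · r⁻²)³) · r⁻²) · r⁴) · p⁻¹) · r
= ((((((p / r⁴)³) · ((r⁻²)³)) · r⁻²) · r⁴) · p⁻¹) · r    [power of a product]
= ((((((p³) / ((r⁴)³)) · ((r⁻²)³)) · r⁻²) · r⁴) · p⁻¹) · r    [power of a quotient]
= (((((p³ / r¹²) · ((r⁻²)³)) · r⁻²) · r⁴) · p⁻¹) · r    [power of a power]
= (((((p³ / r¹²) · r⁻⁶) · r⁻²) · r⁴) · p⁻¹) · r    [power of a power]
= p²·r⁻¹⁵    [quotient of powers; product of powers]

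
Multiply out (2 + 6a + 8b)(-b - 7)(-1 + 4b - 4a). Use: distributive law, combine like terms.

(2 + 6a + 8b)(-b - 7)(-1 + 4b - 4a)
= (-2b - 14 - 6ab - 42a - 8b² - 56b)(-1 + 4b - 4a)    [distributive law]
= (-58b - 14 - 6ab - 42a - 8b²)(-1 + 4b - 4a)    [combine like terms]
= 58b - 232b² + 232ab + 14 - 56b + 56a + 6ab - 24ab² + 24a²b + 42a - 168ab + 168a² + 8b² - 32b³ + 32ab²    [distributive law]
= 2b - 224b² + 70ab + 14 + 98a + 8ab² + 24a²b + 168a² - 32b³    [combine like terms]

2b - 224b² + 70ab + 14 + 98a + 8ab² + 24a²b + 168a² - 32b³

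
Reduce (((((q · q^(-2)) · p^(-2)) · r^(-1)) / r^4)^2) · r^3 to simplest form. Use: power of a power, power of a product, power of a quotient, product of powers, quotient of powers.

(((((q · q^(-2)) · p^(-2)) · r^(-1)) / r^4)^2) · r^3
= (((((q · q^(-2)) · p^(-2)) · r^(-1))^2) / ((r^4)^2)) · r^3    [power of a quotient]
= (((((q · q^(-2)) · p^(-2))^2) · ((r^(-1))^2)) / ((r^4)^2)) · r^3    [power of a product]
= (((((q · q^(-2))^2) · ((p^(-2))^2)) · ((r^(-1))^2)) / ((r^4)^2)) · r^3    [power of a product]
= (((((q^2) · ((q^(-2))^2)) · ((p^(-2))^2)) · ((r^(-1))^2)) / ((r^4)^2)) · r^3    [power of a product]
= ((((q^2 · q^(-4)) · ((p^(-2))^2)) · ((r^(-1))^2)) / ((r^4)^2)) · r^3    [power of a power]
= (((q^(-2) · ((p^(-2))^2)) · ((r^(-1))^2)) / ((r^4)^2)) · r^3    [product of powers]
= (((q^(-2) · p^(-4)) · ((r^(-1))^2)) / ((r^4)^2)) · r^3    [power of a power]
= (((q^(-2) · p^(-4)) · r^(-2)) / ((r^4)^2)) · r^3    [power of a power]
= (((q^(-2) · p^(-4)) · r^(-2)) / r^8) · r^3    [power of a power]
= p^(-4)·q^(-2)·r^(-7)    [quotient of powers; product of powers]

p^(-4)·q^(-2)·r^(-7)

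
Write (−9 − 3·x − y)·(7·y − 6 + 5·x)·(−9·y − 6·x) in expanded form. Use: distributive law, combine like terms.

513·y^2 + 585·x·y − 486·y − 324·x + 162·x^2 + 276·x·y^2 + 291·x^2·y + 90·x^3 + 63·y^3

(−9 − 3·x − y)·(7·y − 6 + 5·x)·(−9·y − 6·x)
= (−63·y + 54 − 45·x − 21·x·y + 18·x − 15·x^2 − 7·y^2 + 6·y − 5·x·y)·(−9·y − 6·x)    [distributive law]
= (−57·y + 54 − 27·x − 26·x·y − 15·x^2 − 7·y^2)·(−9·y − 6·x)    [combine like terms]
= 513·y^2 + 342·x·y − 486·y − 324·x + 243·x·y + 162·x^2 + 234·x·y^2 + 156·x^2·y + 135·x^2·y + 90·x^3 + 63·y^3 + 42·x·y^2    [distributive law]
= 513·y^2 + 585·x·y − 486·y − 324·x + 162·x^2 + 276·x·y^2 + 291·x^2·y + 90·x^3 + 63·y^3    [combine like terms]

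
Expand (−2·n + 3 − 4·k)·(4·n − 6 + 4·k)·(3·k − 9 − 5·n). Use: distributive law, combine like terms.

(−2·n + 3 − 4·k)·(4·n − 6 + 4·k)·(3·k − 9 − 5·n)
= (−8·n^2 + 12·n − 8·k·n + 12·n − 18 + 12·k − 16·k·n + 24·k − 16·k^2)·(3·k − 9 − 5·n)    [distributive law]
= (−8·n^2 + 24·n − 24·k·n − 18 + 36·k − 16·k^2)·(3·k − 9 − 5·n)    [combine like terms]
= −24·k·n^2 + 72·n^2 + 40·n^3 + 72·k·n − 216·n − 120·n^2 − 72·k^2·n + 216·k·n + 120·k·n^2 − 54·k + 162 + 90·n + 108·k^2 − 324·k − 180·k·n − 48·k^3 + 144·k^2 + 80·k^2·n    [distributive law]
= 96·k·n^2 − 48·n^2 + 40·n^3 + 108·k·n − 126·n + 8·k^2·n − 378·k + 162 + 252·k^2 − 48·k^3    [combine like terms]

96·k·n^2 − 48·n^2 + 40·n^3 + 108·k·n − 126·n + 8·k^2·n − 378·k + 162 + 252·k^2 − 48·k^3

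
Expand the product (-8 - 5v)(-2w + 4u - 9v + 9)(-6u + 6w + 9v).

(-8 - 5v)(-2w + 4u - 9v + 9)(-6u + 6w + 9v)
= (16w - 32u + 72v - 72 + 10vw - 20uv + 45v^2 - 45v)(-6u + 6w + 9v)    [distributive law]
= (16w - 32u + 27v - 72 + 10vw - 20uv + 45v^2)(-6u + 6w + 9v)    [combine like terms]
= -96uw + 96w^2 + 144vw + 192u^2 - 192uw - 288uv - 162uv + 162vw + 243v^2 + 432u - 432w - 648v - 60uvw + 60vw^2 + 90v^2w + 120u^2v - 120uvw - 180uv^2 - 270uv^2 + 270v^2w + 405v^3    [distributive law]
= -288uw + 96w^2 + 306vw + 192u^2 - 450uv + 243v^2 + 432u - 432w - 648v - 180uvw + 60vw^2 + 360v^2w + 120u^2v - 450uv^2 + 405v^3    [combine like terms]

-288uw + 96w^2 + 306vw + 192u^2 - 450uv + 243v^2 + 432u - 432w - 648v - 180uvw + 60vw^2 + 360v^2w + 120u^2v - 450uv^2 + 405v^3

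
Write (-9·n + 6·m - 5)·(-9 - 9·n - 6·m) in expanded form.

(-9·n + 6·m - 5)·(-9 - 9·n - 6·m)
= 81·n + 81·n^2 + 54·m·n - 54·m - 54·m·n - 36·m^2 + 45 + 45·n + 30·m    [distributive law]
= 126·n + 81·n^2 - 24·m - 36·m^2 + 45    [combine like terms]

126·n + 81·n^2 - 24·m - 36·m^2 + 45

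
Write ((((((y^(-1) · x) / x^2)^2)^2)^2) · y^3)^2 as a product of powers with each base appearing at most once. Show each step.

x^(-16)·y^(-10)

((((((y^(-1) · x) / x^2)^2)^2)^2) · y^3)^2
= ((((((y^(-1) · x) / x^2)^2)^2)^2)^2) · ((y^3)^2)    [power of a product]
= (((((y^(-1) · x) / x^2)^2)^2)^4) · ((y^3)^2)    [power of a power]
= ((((y^(-1) · x) / x^2)^2)^8) · ((y^3)^2)    [power of a power]
= (((y^(-1) · x) / x^2)^16) · ((y^3)^2)    [power of a power]
= (((y^(-1) · x)^16) / ((x^2)^16)) · ((y^3)^2)    [power of a quotient]
= ((((y^(-1))^16) · (x^16)) / ((x^2)^16)) · ((y^3)^2)    [power of a product]
= ((y^(-16) · (x^16)) / ((x^2)^16)) · ((y^3)^2)    [power of a power]
= ((y^(-16) · x^16) / x^32) · ((y^3)^2)    [power of a power]
= ((y^(-16) · x^16) / x^32) · y^6    [power of a power]
= x^(-16)·y^(-10)    [quotient of powers; product of powers]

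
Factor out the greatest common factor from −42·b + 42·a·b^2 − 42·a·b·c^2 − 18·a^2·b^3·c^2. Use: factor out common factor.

−42·b + 42·a·b^2 − 42·a·b·c^2 − 18·a^2·b^3·c^2
= 6(−7·b + 7·a·b^2 − 7·a·b·c^2 − 3·a^2·b^3·c^2)    [factor out 6]
= 6·b(−7 + 7·a·b − 7·a·c^2 − 3·a^2·b^2·c^2)    [factor out b]

6·b(−7 + 7·a·b − 7·a·c^2 − 3·a^2·b^2·c^2)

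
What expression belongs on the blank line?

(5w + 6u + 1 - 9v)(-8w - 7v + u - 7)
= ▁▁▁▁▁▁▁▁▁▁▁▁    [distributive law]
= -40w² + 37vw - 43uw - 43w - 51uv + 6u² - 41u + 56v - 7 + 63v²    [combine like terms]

By distributive law:

-40w² - 35vw + 5uw - 35w - 48uw - 42uv + 6u² - 42u - 8w - 7v + u - 7 + 72vw + 63v² - 9uv + 63v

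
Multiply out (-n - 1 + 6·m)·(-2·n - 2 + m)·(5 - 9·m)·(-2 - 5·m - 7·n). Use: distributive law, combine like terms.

-160·n^2 + 693·m·n^2 - 70·n^3 - 729·m^2·n^2 + 126·m·n^3 - 110·n + 683·m·n - 758·m^2·n - 207·m^3·n - 20 + 116·m + 121·m^2 - 627·m^3 + 270·m^4

(-n - 1 + 6·m)·(-2·n - 2 + m)·(5 - 9·m)·(-2 - 5·m - 7·n)
= (2·n^2 + 2·n - m·n + 2·n + 2 - m - 12·m·n - 12·m + 6·m^2)·(5 - 9·m)·(-2 - 5·m - 7·n)    [distributive law]
= (2·n^2 + 4·n - 13·m·n + 2 - 13·m + 6·m^2)·(5 - 9·m)·(-2 - 5·m - 7·n)    [combine like terms]
= (10·n^2 - 18·m·n^2 + 20·n - 36·m·n - 65·m·n + 117·m^2·n + 10 - 18·m - 65·m + 117·m^2 + 30·m^2 - 54·m^3)·(-2 - 5·m - 7·n)    [distributive law]
= (10·n^2 - 18·m·n^2 + 20·n - 101·m·n + 117·m^2·n + 10 - 83·m + 147·m^2 - 54·m^3)·(-2 - 5·m - 7·n)    [combine like terms]
= -20·n^2 - 50·m·n^2 - 70·n^3 + 36·m·n^2 + 90·m^2·n^2 + 126·m·n^3 - 40·n - 100·m·n - 140·n^2 + 202·m·n + 505·m^2·n + 707·m·n^2 - 234·m^2·n - 585·m^3·n - 819·m^2·n^2 - 20 - 50·m - 70·n + 166·m + 415·m^2 + 581·m·n - 294·m^2 - 735·m^3 - 1029·m^2·n + 108·m^3 + 270·m^4 + 378·m^3·n    [distributive law]
= -160·n^2 + 693·m·n^2 - 70·n^3 - 729·m^2·n^2 + 126·m·n^3 - 110·n + 683·m·n - 758·m^2·n - 207·m^3·n - 20 + 116·m + 121·m^2 - 627·m^3 + 270·m^4    [combine like terms]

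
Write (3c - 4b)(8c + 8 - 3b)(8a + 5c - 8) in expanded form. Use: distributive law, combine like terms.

(3c - 4b)(8c + 8 - 3b)(8a + 5c - 8)
= (24c^2 + 24c - 9bc - 32bc - 32b + 12b^2)(8a + 5c - 8)    [distributive law]
= (24c^2 + 24c - 41bc - 32b + 12b^2)(8a + 5c - 8)    [combine like terms]
= 192ac^2 + 120c^3 - 192c^2 + 192ac + 120c^2 - 192c - 328abc - 205bc^2 + 328bc - 256ab - 160bc + 256b + 96ab^2 + 60b^2c - 96b^2    [distributive law]
= 192ac^2 + 120c^3 - 72c^2 + 192ac - 192c - 328abc - 205bc^2 + 168bc - 256ab + 256b + 96ab^2 + 60b^2c - 96b^2    [combine like terms]

192ac^2 + 120c^3 - 72c^2 + 192ac - 192c - 328abc - 205bc^2 + 168bc - 256ab + 256b + 96ab^2 + 60b^2c - 96b^2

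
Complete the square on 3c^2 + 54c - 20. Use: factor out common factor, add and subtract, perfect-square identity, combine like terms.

3c^2 + 54c - 20
= 3(c^2 + 18c) - 20    [factor out 3 from the c-terms]
= 3(c^2 + 18c + 81 - 81) - 20    [add and subtract 81 inside the bracket]
= 3(c + 9)^2 - 243 - 20    [perfect-square identity]
= 3(c + 9)^2 - 263    [combine constants]

3(c + 9)^2 - 263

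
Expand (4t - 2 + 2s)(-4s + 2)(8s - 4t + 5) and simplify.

-96s^2t + 64st^2 - 64st - 32t^2 + 56t + 56s^2 + 28s - 20 - 64s^3

(4t - 2 + 2s)(-4s + 2)(8s - 4t + 5)
= (-16st + 8t + 8s - 4 - 8s^2 + 4s)(8s - 4t + 5)    [distributive law]
= (-16st + 8t + 12s - 4 - 8s^2)(8s - 4t + 5)    [combine like terms]
= -128s^2t + 64st^2 - 80st + 64st - 32t^2 + 40t + 96s^2 - 48st + 60s - 32s + 16t - 20 - 64s^3 + 32s^2t - 40s^2    [distributive law]
= -96s^2t + 64st^2 - 64st - 32t^2 + 56t + 56s^2 + 28s - 20 - 64s^3    [combine like terms]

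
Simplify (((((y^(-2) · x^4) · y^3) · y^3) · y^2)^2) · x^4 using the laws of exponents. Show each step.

x^12y^12

(((((y^(-2) · x^4) · y^3) · y^3) · y^2)^2) · x^4
= (((((y^(-2) · x^4) · y^3) · y^3)^2) · ((y^2)^2)) · x^4    [power of a product]
= (((((y^(-2) · x^4) · y^3)^2) · ((y^3)^2)) · ((y^2)^2)) · x^4    [power of a product]
= (((((y^(-2) · x^4)^2) · ((y^3)^2)) · ((y^3)^2)) · ((y^2)^2)) · x^4    [power of a product]
= ((((((y^(-2))^2) · ((x^4)^2)) · ((y^3)^2)) · ((y^3)^2)) · ((y^2)^2)) · x^4    [power of a product]
= ((((y^(-4) · ((x^4)^2)) · ((y^3)^2)) · ((y^3)^2)) · ((y^2)^2)) · x^4    [power of a power]
= ((((y^(-4) · x^8) · ((y^3)^2)) · ((y^3)^2)) · ((y^2)^2)) · x^4    [power of a power]
= ((((y^(-4) · x^8) · y^6) · ((y^3)^2)) · ((y^2)^2)) · x^4    [power of a power]
= ((((y^(-4) · x^8) · y^6) · y^6) · ((y^2)^2)) · x^4    [power of a power]
= ((((y^(-4) · x^8) · y^6) · y^6) · y^4) · x^4    [power of a power]
= x^12y^12    [product of powers]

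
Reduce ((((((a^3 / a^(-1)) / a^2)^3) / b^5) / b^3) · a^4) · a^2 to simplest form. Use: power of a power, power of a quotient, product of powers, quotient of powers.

((((((a^3 / a^(-1)) / a^2)^3) / b^5) / b^3) · a^4) · a^2
= ((((((a^3 / a^(-1))^3) / ((a^2)^3)) / b^5) / b^3) · a^4) · a^2    [power of a quotient]
= (((((((a^3)^3) / ((a^(-1))^3)) / ((a^2)^3)) / b^5) / b^3) · a^4) · a^2    [power of a quotient]
= (((((a^9 / ((a^(-1))^3)) / ((a^2)^3)) / b^5) / b^3) · a^4) · a^2    [power of a power]
= (((((a^9 / a^(-3)) / ((a^2)^3)) / b^5) / b^3) · a^4) · a^2    [power of a power]
= ((((a^12 / ((a^2)^3)) / b^5) / b^3) · a^4) · a^2    [quotient of powers]
= ((((a^12 / a^6) / b^5) / b^3) · a^4) · a^2    [power of a power]
= (((a^6 / b^5) / b^3) · a^4) · a^2    [quotient of powers]
= a^12b^(-8)    [quotient of powers; product of powers]

a^12b^(-8)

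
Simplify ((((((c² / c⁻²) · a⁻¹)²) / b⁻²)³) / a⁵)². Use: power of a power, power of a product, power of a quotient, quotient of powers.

a⁻²²b¹²c⁴⁸

((((((c² / c⁻²) · a⁻¹)²) / b⁻²)³) / a⁵)²
= ((((((c² / c⁻²) · a⁻¹)²) / b⁻²)³)²) / ((a⁵)²)    [power of a quotient]
= (((((c² / c⁻²) · a⁻¹)²) / b⁻²)⁶) / ((a⁵)²)    [power of a power]
= (((((c² / c⁻²) · a⁻¹)²)⁶) / ((b⁻²)⁶)) / ((a⁵)²)    [power of a quotient]
= ((((c² / c⁻²) · a⁻¹)¹²) / ((b⁻²)⁶)) / ((a⁵)²)    [power of a power]
= ((((c² / c⁻²)¹²) · ((a⁻¹)¹²)) / ((b⁻²)⁶)) / ((a⁵)²)    [power of a product]
= (((((c²)¹²) / ((c⁻²)¹²)) · ((a⁻¹)¹²)) / ((b⁻²)⁶)) / ((a⁵)²)    [power of a quotient]
= (((c²⁴ / ((c⁻²)¹²)) · ((a⁻¹)¹²)) / ((b⁻²)⁶)) / ((a⁵)²)    [power of a power]
= (((c²⁴ / c⁻²⁴) · ((a⁻¹)¹²)) / ((b⁻²)⁶)) / ((a⁵)²)    [power of a power]
= ((c⁴⁸ · ((a⁻¹)¹²)) / ((b⁻²)⁶)) / ((a⁵)²)    [quotient of powers]
= ((c⁴⁸ · a⁻¹²) / ((b⁻²)⁶)) / ((a⁵)²)    [power of a power]
= ((c⁴⁸ · a⁻¹²) / b⁻¹²) / ((a⁵)²)    [power of a power]
= ((c⁴⁸ · a⁻¹²) / b⁻¹²) / a¹⁰    [power of a power]
= a⁻²²b¹²c⁴⁸    [quotient of powers]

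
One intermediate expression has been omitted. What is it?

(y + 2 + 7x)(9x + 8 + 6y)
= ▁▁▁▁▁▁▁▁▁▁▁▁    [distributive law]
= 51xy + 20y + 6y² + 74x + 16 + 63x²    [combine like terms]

By distributive law:

9xy + 8y + 6y² + 18x + 16 + 12y + 63x² + 56x + 42xy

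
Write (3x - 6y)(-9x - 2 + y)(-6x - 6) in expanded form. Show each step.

162x³ + 198x² + 36x - 342x²y - 414xy - 72y + 36xy² + 36y²

(3x - 6y)(-9x - 2 + y)(-6x - 6)
= (-27x² - 6x + 3xy + 54xy + 12y - 6y²)(-6x - 6)    [distributive law]
= (-27x² - 6x + 57xy + 12y - 6y²)(-6x - 6)    [combine like terms]
= 162x³ + 162x² + 36x² + 36x - 342x²y - 342xy - 72xy - 72y + 36xy² + 36y²    [distributive law]
= 162x³ + 198x² + 36x - 342x²y - 414xy - 72y + 36xy² + 36y²    [combine like terms]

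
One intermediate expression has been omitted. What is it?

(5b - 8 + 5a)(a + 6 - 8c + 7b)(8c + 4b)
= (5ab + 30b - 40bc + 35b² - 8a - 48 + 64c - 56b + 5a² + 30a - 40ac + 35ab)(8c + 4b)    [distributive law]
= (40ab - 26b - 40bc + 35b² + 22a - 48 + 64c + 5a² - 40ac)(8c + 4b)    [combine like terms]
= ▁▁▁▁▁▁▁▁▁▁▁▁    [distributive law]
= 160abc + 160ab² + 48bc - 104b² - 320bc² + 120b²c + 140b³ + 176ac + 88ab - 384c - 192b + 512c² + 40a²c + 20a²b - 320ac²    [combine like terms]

After distributive law, the bracketed line is:

320abc + 160ab² - 208bc - 104b² - 320bc² - 160b²c + 280b²c + 140b³ + 176ac + 88ab - 384c - 192b + 512c² + 256bc + 40a²c + 20a²b - 320ac² - 160abc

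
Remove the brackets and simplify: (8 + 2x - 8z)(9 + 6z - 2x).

(8 + 2x - 8z)(9 + 6z - 2x)
= 72 + 48z - 16x + 18x + 12xz - 4x² - 72z - 48z² + 16xz    [distributive law]
= 72 - 24z + 2x + 28xz - 4x² - 48z²    [combine like terms]

72 - 24z + 2x + 28xz - 4x² - 48z²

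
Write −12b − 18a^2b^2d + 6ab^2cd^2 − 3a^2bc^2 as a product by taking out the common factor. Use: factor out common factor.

3b(−4 − 6a^2bd + 2abcd^2 − a^2c^2)

−12b − 18a^2b^2d + 6ab^2cd^2 − 3a^2bc^2
= 3(−4b − 6a^2b^2d + 2ab^2cd^2 − a^2bc^2)    [factor out 3]
= 3b(−4 − 6a^2bd + 2abcd^2 − a^2c^2)    [factor out b]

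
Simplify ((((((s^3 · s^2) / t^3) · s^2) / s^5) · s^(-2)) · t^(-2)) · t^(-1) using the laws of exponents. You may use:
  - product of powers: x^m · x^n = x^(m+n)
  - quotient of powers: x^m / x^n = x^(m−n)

t^(-6)

((((((s^3 · s^2) / t^3) · s^2) / s^5) · s^(-2)) · t^(-2)) · t^(-1)
= (((((s^5 / t^3) · s^2) / s^5) · s^(-2)) · t^(-2)) · t^(-1)    [product of powers]
= t^(-6)    [quotient of powers; product of powers]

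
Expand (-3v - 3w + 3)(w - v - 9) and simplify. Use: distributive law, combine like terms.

3v^2 + 24v - 3w^2 + 30w - 27

(-3v - 3w + 3)(w - v - 9)
= -3vw + 3v^2 + 27v - 3w^2 + 3vw + 27w + 3w - 3v - 27    [distributive law]
= 3v^2 + 24v - 3w^2 + 30w - 27    [combine like terms]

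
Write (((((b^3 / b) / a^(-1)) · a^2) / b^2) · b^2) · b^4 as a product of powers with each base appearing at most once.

a^3b^6

(((((b^3 / b) / a^(-1)) · a^2) / b^2) · b^2) · b^4
= ((((b^2 / a^(-1)) · a^2) / b^2) · b^2) · b^4    [quotient of powers]
= a^3b^6    [quotient of powers; product of powers]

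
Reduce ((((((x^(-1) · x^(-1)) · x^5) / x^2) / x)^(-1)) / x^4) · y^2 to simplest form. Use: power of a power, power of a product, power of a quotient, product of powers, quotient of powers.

((((((x^(-1) · x^(-1)) · x^5) / x^2) / x)^(-1)) / x^4) · y^2
= ((((((x^(-1) · x^(-1)) · x^5) / x^2)^(-1)) / (x^(-1))) / x^4) · y^2    [power of a quotient]
= ((((((x^(-1) · x^(-1)) · x^5)^(-1)) / ((x^2)^(-1))) / (x^(-1))) / x^4) · y^2    [power of a quotient]
= ((((((x^(-1) · x^(-1))^(-1)) · ((x^5)^(-1))) / ((x^2)^(-1))) / (x^(-1))) / x^4) · y^2    [power of a product]
= (((((((x^(-1))^(-1)) · ((x^(-1))^(-1))) · ((x^5)^(-1))) / ((x^2)^(-1))) / (x^(-1))) / x^4) · y^2    [power of a product]
= (((((x · ((x^(-1))^(-1))) · ((x^5)^(-1))) / ((x^2)^(-1))) / (x^(-1))) / x^4) · y^2    [power of a power]
= (((((x · x) · ((x^5)^(-1))) / ((x^2)^(-1))) / (x^(-1))) / x^4) · y^2    [power of a power]
= ((((x^2 · ((x^5)^(-1))) / ((x^2)^(-1))) / (x^(-1))) / x^4) · y^2    [product of powers]
= ((((x^2 · x^(-5)) / ((x^2)^(-1))) / (x^(-1))) / x^4) · y^2    [power of a power]
= (((x^(-3) / ((x^2)^(-1))) / (x^(-1))) / x^4) · y^2    [product of powers]
= (((x^(-3) / x^(-2)) / (x^(-1))) / x^4) · y^2    [power of a power]
= ((x^(-1) / (x^(-1))) / x^4) · y^2    [quotient of powers]
= (x^0 / x^4) · y^2    [quotient of powers]
= x^(-4) · y^2    [quotient of powers]
= x^(-4)y^2    [rearrange]

x^(-4)y^2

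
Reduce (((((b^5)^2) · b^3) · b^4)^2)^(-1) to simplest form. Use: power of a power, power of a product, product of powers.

b^(-34)

(((((b^5)^2) · b^3) · b^4)^2)^(-1)
= ((((b^5)^2) · b^3) · b^4)^(-2)    [power of a power]
= ((((b^5)^2) · b^3)^(-2)) · ((b^4)^(-2))    [power of a product]
= ((((b^5)^2)^(-2)) · ((b^3)^(-2))) · ((b^4)^(-2))    [power of a product]
= (((b^5)^(-4)) · ((b^3)^(-2))) · ((b^4)^(-2))    [power of a power]
= (b^(-20) · ((b^3)^(-2))) · ((b^4)^(-2))    [power of a power]
= (b^(-20) · b^(-6)) · ((b^4)^(-2))    [power of a power]
= b^(-26) · ((b^4)^(-2))    [product of powers]
= b^(-26) · b^(-8)    [power of a power]
= b^(-34)    [product of powers]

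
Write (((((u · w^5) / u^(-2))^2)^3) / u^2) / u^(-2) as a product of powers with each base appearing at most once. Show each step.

u^18w^30

(((((u · w^5) / u^(-2))^2)^3) / u^2) / u^(-2)
= ((((u · w^5) / u^(-2))^6) / u^2) / u^(-2)    [power of a power]
= ((((u · w^5)^6) / ((u^(-2))^6)) / u^2) / u^(-2)    [power of a quotient]
= ((((u^6) · ((w^5)^6)) / ((u^(-2))^6)) / u^2) / u^(-2)    [power of a product]
= (((u^6 · w^30) / ((u^(-2))^6)) / u^2) / u^(-2)    [power of a power]
= (((u^6 · w^30) / u^(-12)) / u^2) / u^(-2)    [power of a power]
= u^18w^30    [quotient of powers; product of powers]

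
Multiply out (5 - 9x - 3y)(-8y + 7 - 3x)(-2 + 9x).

122y - 711xy - 70 + 471x - 756x² + 729x²y + 243x³ - 48y² + 216xy²

(5 - 9x - 3y)(-8y + 7 - 3x)(-2 + 9x)
= (-40y + 35 - 15x + 72xy - 63x + 27x² + 24y² - 21y + 9xy)(-2 + 9x)    [distributive law]
= (-61y + 35 - 78x + 81xy + 27x² + 24y²)(-2 + 9x)    [combine like terms]
= 122y - 549xy - 70 + 315x + 156x - 702x² - 162xy + 729x²y - 54x² + 243x³ - 48y² + 216xy²    [distributive law]
= 122y - 711xy - 70 + 471x - 756x² + 729x²y + 243x³ - 48y² + 216xy²    [combine like terms]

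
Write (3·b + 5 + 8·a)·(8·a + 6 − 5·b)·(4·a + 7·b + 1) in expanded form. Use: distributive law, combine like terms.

384·a²·b − 172·a·b² + 572·a·b − 64·b² + 203·b − 105·b³ + 416·a² + 208·a + 30 + 256·a³

(3·b + 5 + 8·a)·(8·a + 6 − 5·b)·(4·a + 7·b + 1)
= (24·a·b + 18·b − 15·b² + 40·a + 30 − 25·b + 64·a² + 48·a − 40·a·b)·(4·a + 7·b + 1)    [distributive law]
= (−16·a·b − 7·b − 15·b² + 88·a + 30 + 64·a²)·(4·a + 7·b + 1)    [combine like terms]
= −64·a²·b − 112·a·b² − 16·a·b − 28·a·b − 49·b² − 7·b − 60·a·b² − 105·b³ − 15·b² + 352·a² + 616·a·b + 88·a + 120·a + 210·b + 30 + 256·a³ + 448·a²·b + 64·a²    [distributive law]
= 384·a²·b − 172·a·b² + 572·a·b − 64·b² + 203·b − 105·b³ + 416·a² + 208·a + 30 + 256·a³    [combine like terms]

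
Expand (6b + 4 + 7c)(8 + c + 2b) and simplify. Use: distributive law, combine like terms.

56b + 20bc + 12b^2 + 32 + 60c + 7c^2

(6b + 4 + 7c)(8 + c + 2b)
= 48b + 6bc + 12b^2 + 32 + 4c + 8b + 56c + 7c^2 + 14bc    [distributive law]
= 56b + 20bc + 12b^2 + 32 + 60c + 7c^2    [combine like terms]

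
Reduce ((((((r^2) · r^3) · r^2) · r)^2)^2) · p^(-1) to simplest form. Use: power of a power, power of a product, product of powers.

((((((r^2) · r^3) · r^2) · r)^2)^2) · p^(-1)
= (((((r^2) · r^3) · r^2) · r)^4) · p^(-1)    [power of a power]
= (((((r^2) · r^3) · r^2)^4) · (r^4)) · p^(-1)    [power of a product]
= (((((r^2) · r^3)^4) · ((r^2)^4)) · (r^4)) · p^(-1)    [power of a product]
= (((((r^2)^4) · ((r^3)^4)) · ((r^2)^4)) · (r^4)) · p^(-1)    [power of a product]
= ((((r^8) · ((r^3)^4)) · ((r^2)^4)) · (r^4)) · p^(-1)    [power of a power]
= (((r^8 · r^12) · ((r^2)^4)) · (r^4)) · p^(-1)    [power of a power]
= ((r^20 · ((r^2)^4)) · (r^4)) · p^(-1)    [product of powers]
= ((r^20 · r^8) · (r^4)) · p^(-1)    [power of a power]
= (r^28 · (r^4)) · p^(-1)    [product of powers]
= r^32 · p^(-1)    [product of powers]
= p^(-1)·r^32    [rearrange]

p^(-1)·r^32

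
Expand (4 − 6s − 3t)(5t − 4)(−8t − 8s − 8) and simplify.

(4 − 6s − 3t)(5t − 4)(−8t − 8s − 8)
= (20t − 16 − 30st + 24s − 15t² + 12t)(−8t − 8s − 8)    [distributive law]
= (32t − 16 − 30st + 24s − 15t²)(−8t − 8s − 8)    [combine like terms]
= −256t² − 256st − 256t + 128t + 128s + 128 + 240st² + 240s²t + 240st − 192st − 192s² − 192s + 120t³ + 120st² + 120t²    [distributive law]
= −136t² − 208st − 128t − 64s + 128 + 360st² + 240s²t − 192s² + 120t³    [combine like terms]

−136t² − 208st − 128t − 64s + 128 + 360st² + 240s²t − 192s² + 120t³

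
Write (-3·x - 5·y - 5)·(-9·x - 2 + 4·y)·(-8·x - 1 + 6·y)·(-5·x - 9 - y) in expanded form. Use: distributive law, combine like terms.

1080·x⁴ + 4119·x³ + 726·x³·y + 4570·x² - 412·x²·y - 1688·x²·y² + 1229·x - 3396·x·y - 3375·x·y² + 242·x·y³ - 620·y + 290·y² + 1120·y³ + 120·y⁴ + 90

(-3·x - 5·y - 5)·(-9·x - 2 + 4·y)·(-8·x - 1 + 6·y)·(-5·x - 9 - y)
= (27·x² + 6·x - 12·x·y + 45·x·y + 10·y - 20·y² + 45·x + 10 - 20·y)·(-8·x - 1 + 6·y)·(-5·x - 9 - y)    [distributive law]
= (27·x² + 51·x + 33·x·y - 10·y - 20·y² + 10)·(-8·x - 1 + 6·y)·(-5·x - 9 - y)    [combine like terms]
= (-216·x³ - 27·x² + 162·x²·y - 408·x² - 51·x + 306·x·y - 264·x²·y - 33·x·y + 198·x·y² + 80·x·y + 10·y - 60·y² + 160·x·y² + 20·y² - 120·y³ - 80·x - 10 + 60·y)·(-5·x - 9 - y)    [distributive law]
= (-216·x³ - 435·x² - 102·x²·y - 131·x + 353·x·y + 358·x·y² + 70·y - 40·y² - 120·y³ - 10)·(-5·x - 9 - y)    [combine like terms]
= 1080·x⁴ + 1944·x³ + 216·x³·y + 2175·x³ + 3915·x² + 435·x²·y + 510·x³·y + 918·x²·y + 102·x²·y² + 655·x² + 1179·x + 131·x·y - 1765·x²·y - 3177·x·y - 353·x·y² - 1790·x²·y² - 3222·x·y² - 358·x·y³ - 350·x·y - 630·y - 70·y² + 200·x·y² + 360·y² + 40·y³ + 600·x·y³ + 1080·y³ + 120·y⁴ + 50·x + 90 + 10·y    [distributive law]
= 1080·x⁴ + 4119·x³ + 726·x³·y + 4570·x² - 412·x²·y - 1688·x²·y² + 1229·x - 3396·x·y - 3375·x·y² + 242·x·y³ - 620·y + 290·y² + 1120·y³ + 120·y⁴ + 90    [combine like terms]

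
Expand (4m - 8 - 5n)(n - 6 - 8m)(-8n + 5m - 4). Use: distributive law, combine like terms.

(4m - 8 - 5n)(n - 6 - 8m)(-8n + 5m - 4)
= (4mn - 24m - 32m² - 8n + 48 + 64m - 5n² + 30n + 40mn)(-8n + 5m - 4)    [distributive law]
= (44mn + 40m - 32m² + 22n + 48 - 5n²)(-8n + 5m - 4)    [combine like terms]
= -352mn² + 220m²n - 176mn - 320mn + 200m² - 160m + 256m²n - 160m³ + 128m² - 176n² + 110mn - 88n - 384n + 240m - 192 + 40n³ - 25mn² + 20n²    [distributive law]
= -377mn² + 476m²n - 386mn + 328m² + 80m - 160m³ - 156n² - 472n - 192 + 40n³    [combine like terms]

-377mn² + 476m²n - 386mn + 328m² + 80m - 160m³ - 156n² - 472n - 192 + 40n³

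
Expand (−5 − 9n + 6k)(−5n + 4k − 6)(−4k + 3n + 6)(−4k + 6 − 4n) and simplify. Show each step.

4064k²n − 5712kn − 776kn² + 786n² − 1218n³ + 2664n − 2048k³ + 4032k² − 3456k + 1080 + 168k²n² + 972kn³ − 540n⁴ − 960k³n + 384k⁴

(−5 − 9n + 6k)(−5n + 4k − 6)(−4k + 3n + 6)(−4k + 6 − 4n)
= (25n − 20k + 30 + 45n² − 36kn + 54n − 30kn + 24k² − 36k)(−4k + 3n + 6)(−4k + 6 − 4n)    [distributive law]
= (79n − 56k + 30 + 45n² − 66kn + 24k²)(−4k + 3n + 6)(−4k + 6 − 4n)    [combine like terms]
= (−316kn + 237n² + 474n + 224k² − 168kn − 336k − 120k + 90n + 180 − 180kn² + 135n³ + 270n² + 264k²n − 198kn² − 396kn − 96k³ + 72k²n + 144k²)(−4k + 6 − 4n)    [distributive law]
= (−880kn + 507n² + 564n + 368k² − 456k + 180 − 378kn² + 135n³ + 336k²n − 96k³)(−4k + 6 − 4n)    [combine like terms]
= 3520k²n − 5280kn + 3520kn² − 2028kn² + 3042n² − 2028n³ − 2256kn + 3384n − 2256n² − 1472k³ + 2208k² − 1472k²n + 1824k² − 2736k + 1824kn − 720k + 1080 − 720n + 1512k²n² − 2268kn² + 1512kn³ − 540kn³ + 810n³ − 540n⁴ − 1344k³n + 2016k²n − 1344k²n² + 384k⁴ − 576k³ + 384k³n    [distributive law]
= 4064k²n − 5712kn − 776kn² + 786n² − 1218n³ + 2664n − 2048k³ + 4032k² − 3456k + 1080 + 168k²n² + 972kn³ − 540n⁴ − 960k³n + 384k⁴    [combine like terms]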